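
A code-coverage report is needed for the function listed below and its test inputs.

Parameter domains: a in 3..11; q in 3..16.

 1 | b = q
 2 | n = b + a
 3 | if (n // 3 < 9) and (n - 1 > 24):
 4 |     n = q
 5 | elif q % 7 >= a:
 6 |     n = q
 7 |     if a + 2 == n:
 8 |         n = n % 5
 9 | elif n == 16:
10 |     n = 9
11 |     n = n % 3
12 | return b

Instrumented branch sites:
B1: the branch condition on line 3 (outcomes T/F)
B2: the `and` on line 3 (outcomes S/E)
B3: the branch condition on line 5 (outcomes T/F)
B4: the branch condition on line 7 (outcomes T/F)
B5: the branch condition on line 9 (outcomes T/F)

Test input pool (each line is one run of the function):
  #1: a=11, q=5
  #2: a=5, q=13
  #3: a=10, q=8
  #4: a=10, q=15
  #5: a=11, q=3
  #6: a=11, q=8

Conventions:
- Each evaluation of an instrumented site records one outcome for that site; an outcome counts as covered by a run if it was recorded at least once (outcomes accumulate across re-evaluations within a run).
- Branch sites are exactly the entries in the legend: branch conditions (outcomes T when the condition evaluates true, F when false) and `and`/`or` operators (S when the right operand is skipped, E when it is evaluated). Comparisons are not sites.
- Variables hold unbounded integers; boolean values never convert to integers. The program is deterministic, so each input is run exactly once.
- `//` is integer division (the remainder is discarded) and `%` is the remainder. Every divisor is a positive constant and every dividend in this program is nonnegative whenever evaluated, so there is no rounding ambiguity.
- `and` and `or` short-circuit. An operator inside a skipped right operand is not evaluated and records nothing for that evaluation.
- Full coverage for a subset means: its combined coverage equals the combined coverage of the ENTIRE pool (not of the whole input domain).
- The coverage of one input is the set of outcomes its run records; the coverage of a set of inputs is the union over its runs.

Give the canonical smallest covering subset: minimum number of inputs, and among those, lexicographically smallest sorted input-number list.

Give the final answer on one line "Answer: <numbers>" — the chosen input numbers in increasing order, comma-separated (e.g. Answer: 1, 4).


test 1 (a=11, q=5) fires B2->E, B1->F, B3->F, B5->T; hits B1=F, B2=E, B3=F, B5=T
test 2 (a=5, q=13) fires B2->E, B1->F, B3->T, B4->F; hits B1=F, B2=E, B3=T, B4=F
test 3 (a=10, q=8) fires B2->E, B1->F, B3->F, B5->F; hits B1=F, B2=E, B3=F, B5=F
test 4 (a=10, q=15) fires B2->E, B1->F, B3->F, B5->F; hits B1=F, B2=E, B3=F, B5=F
test 5 (a=11, q=3) fires B2->E, B1->F, B3->F, B5->F; hits B1=F, B2=E, B3=F, B5=F
test 6 (a=11, q=8) fires B2->E, B1->F, B3->F, B5->F; hits B1=F, B2=E, B3=F, B5=F
the full pool covers 7 outcomes: B1=F, B2=E, B3=T, B3=F, B4=F, B5=T, B5=F
no size-1 subset reaches all 7 outcomes (best union: 4/7)
no size-2 subset reaches all 7 outcomes (best union: 6/7)
size 3: inputs {1, 2, 3} cover all 7 outcomes, and no lexicographically smaller subset of this size does
Answer: 1, 2, 3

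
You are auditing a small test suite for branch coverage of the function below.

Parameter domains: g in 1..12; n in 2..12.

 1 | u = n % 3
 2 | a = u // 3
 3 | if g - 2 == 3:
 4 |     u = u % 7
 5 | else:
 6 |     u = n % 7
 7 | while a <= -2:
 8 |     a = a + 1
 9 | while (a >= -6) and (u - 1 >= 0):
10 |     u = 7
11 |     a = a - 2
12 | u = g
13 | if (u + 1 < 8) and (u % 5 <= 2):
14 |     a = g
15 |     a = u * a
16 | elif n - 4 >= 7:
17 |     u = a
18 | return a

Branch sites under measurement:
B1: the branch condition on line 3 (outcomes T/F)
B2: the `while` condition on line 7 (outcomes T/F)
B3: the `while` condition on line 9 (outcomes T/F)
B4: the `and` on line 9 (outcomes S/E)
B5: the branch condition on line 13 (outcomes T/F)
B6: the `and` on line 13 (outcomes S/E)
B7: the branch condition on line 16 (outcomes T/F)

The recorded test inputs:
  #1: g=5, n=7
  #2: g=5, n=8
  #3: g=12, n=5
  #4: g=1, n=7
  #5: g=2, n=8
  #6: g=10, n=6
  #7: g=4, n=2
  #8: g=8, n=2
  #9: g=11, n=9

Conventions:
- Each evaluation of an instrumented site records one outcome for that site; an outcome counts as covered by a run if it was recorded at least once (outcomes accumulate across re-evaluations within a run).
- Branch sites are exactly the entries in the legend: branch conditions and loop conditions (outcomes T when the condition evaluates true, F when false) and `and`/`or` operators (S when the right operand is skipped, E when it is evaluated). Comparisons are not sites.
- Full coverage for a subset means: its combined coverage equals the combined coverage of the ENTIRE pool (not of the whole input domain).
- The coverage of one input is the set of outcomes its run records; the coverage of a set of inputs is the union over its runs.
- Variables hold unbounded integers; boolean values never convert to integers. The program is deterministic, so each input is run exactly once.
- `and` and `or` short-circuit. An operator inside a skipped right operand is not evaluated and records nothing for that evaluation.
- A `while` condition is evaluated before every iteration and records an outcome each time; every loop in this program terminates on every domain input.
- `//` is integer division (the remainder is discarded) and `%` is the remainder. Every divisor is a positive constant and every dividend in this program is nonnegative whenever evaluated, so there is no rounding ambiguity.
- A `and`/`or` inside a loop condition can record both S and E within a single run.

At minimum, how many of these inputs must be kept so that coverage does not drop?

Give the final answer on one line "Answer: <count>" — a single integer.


input #1 (g=5, n=7): events B1->T, B2->F, B4->E, B3->T, B4->E, B3->T, B4->E, B3->T, B4->E, B3->T, B4->S, B3->F, B6->E, B5->T; covers B1=T, B2=F, B3=T, B3=F, B4=S, B4=E, B5=T, B6=E
input #2 (g=5, n=8): events B1->T, B2->F, B4->E, B3->T, B4->E, B3->T, B4->E, B3->T, B4->E, B3->T, B4->S, B3->F, B6->E, B5->T; covers B1=T, B2=F, B3=T, B3=F, B4=S, B4=E, B5=T, B6=E
input #3 (g=12, n=5): events B1->F, B2->F, B4->E, B3->T, B4->E, B3->T, B4->E, B3->T, B4->E, B3->T, B4->S, B3->F, B6->S, B5->F, ...; covers B1=F, B2=F, B3=T, B3=F, B4=S, B4=E, B5=F, B6=S, B7=F
input #4 (g=1, n=7): events B1->F, B2->F, B4->E, B3->F, B6->E, B5->T; covers B1=F, B2=F, B3=F, B4=E, B5=T, B6=E
input #5 (g=2, n=8): events B1->F, B2->F, B4->E, B3->T, B4->E, B3->T, B4->E, B3->T, B4->E, B3->T, B4->S, B3->F, B6->E, B5->T; covers B1=F, B2=F, B3=T, B3=F, B4=S, B4=E, B5=T, B6=E
input #6 (g=10, n=6): events B1->F, B2->F, B4->E, B3->T, B4->E, B3->T, B4->E, B3->T, B4->E, B3->T, B4->S, B3->F, B6->S, B5->F, ...; covers B1=F, B2=F, B3=T, B3=F, B4=S, B4=E, B5=F, B6=S, B7=F
input #7 (g=4, n=2): events B1->F, B2->F, B4->E, B3->T, B4->E, B3->T, B4->E, B3->T, B4->E, B3->T, B4->S, B3->F, B6->E, B5->F, ...; covers B1=F, B2=F, B3=T, B3=F, B4=S, B4=E, B5=F, B6=E, B7=F
input #8 (g=8, n=2): events B1->F, B2->F, B4->E, B3->T, B4->E, B3->T, B4->E, B3->T, B4->E, B3->T, B4->S, B3->F, B6->S, B5->F, ...; covers B1=F, B2=F, B3=T, B3=F, B4=S, B4=E, B5=F, B6=S, B7=F
input #9 (g=11, n=9): events B1->F, B2->F, B4->E, B3->T, B4->E, B3->T, B4->E, B3->T, B4->E, B3->T, B4->S, B3->F, B6->S, B5->F, ...; covers B1=F, B2=F, B3=T, B3=F, B4=S, B4=E, B5=F, B6=S, B7=F
union over all inputs: B1=T, B1=F, B2=F, B3=T, B3=F, B4=S, B4=E, B5=T, B5=F, B6=S, B6=E, B7=F (12 outcomes)
every size-1 subset falls short of the 12 outcomes (best: 9/12)
at size 2, {1, 3} reaches all 12 outcomes; every lexicographically earlier size-2 subset fails
Answer: 2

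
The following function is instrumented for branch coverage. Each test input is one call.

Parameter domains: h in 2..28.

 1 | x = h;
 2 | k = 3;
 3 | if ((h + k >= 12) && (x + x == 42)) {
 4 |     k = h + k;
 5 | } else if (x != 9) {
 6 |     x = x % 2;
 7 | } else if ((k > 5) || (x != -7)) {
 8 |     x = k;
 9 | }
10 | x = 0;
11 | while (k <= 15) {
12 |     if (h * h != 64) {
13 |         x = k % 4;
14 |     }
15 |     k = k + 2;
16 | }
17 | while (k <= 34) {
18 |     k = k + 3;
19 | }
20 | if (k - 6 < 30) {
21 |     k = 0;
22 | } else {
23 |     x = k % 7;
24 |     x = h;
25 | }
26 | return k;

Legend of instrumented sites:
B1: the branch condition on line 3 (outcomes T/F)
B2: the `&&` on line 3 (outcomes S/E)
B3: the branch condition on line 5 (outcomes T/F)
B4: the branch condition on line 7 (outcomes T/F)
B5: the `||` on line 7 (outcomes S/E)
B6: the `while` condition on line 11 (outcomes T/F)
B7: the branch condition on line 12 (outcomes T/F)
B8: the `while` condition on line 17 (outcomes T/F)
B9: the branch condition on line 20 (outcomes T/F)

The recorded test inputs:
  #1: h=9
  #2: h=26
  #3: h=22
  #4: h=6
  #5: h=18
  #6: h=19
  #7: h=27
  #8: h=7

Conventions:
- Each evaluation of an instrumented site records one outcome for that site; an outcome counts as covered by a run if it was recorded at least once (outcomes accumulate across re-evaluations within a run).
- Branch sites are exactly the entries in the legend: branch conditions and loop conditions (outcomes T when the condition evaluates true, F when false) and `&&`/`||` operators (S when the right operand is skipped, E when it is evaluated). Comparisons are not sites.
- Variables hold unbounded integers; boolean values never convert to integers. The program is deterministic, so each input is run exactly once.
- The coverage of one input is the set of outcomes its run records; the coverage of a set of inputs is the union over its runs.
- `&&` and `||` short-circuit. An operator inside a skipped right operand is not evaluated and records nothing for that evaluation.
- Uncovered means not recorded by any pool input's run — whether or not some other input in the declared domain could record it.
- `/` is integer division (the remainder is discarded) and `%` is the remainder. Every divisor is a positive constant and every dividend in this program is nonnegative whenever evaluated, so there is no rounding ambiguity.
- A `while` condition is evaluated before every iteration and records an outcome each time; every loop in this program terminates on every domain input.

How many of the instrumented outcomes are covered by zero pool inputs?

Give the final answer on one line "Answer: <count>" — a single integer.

input #1, h=9: outcomes B1=F, B2=E, B3=F, B4=T, B5=E, B6=T, B6=F, B7=T, B8=T, B8=F, B9=T
input #2, h=26: outcomes B1=F, B2=E, B3=T, B6=T, B6=F, B7=T, B8=T, B8=F, B9=T
input #3, h=22: outcomes B1=F, B2=E, B3=T, B6=T, B6=F, B7=T, B8=T, B8=F, B9=T
input #4, h=6: outcomes B1=F, B2=S, B3=T, B6=T, B6=F, B7=T, B8=T, B8=F, B9=T
input #5, h=18: outcomes B1=F, B2=E, B3=T, B6=T, B6=F, B7=T, B8=T, B8=F, B9=T
input #6, h=19: outcomes B1=F, B2=E, B3=T, B6=T, B6=F, B7=T, B8=T, B8=F, B9=T
input #7, h=27: outcomes B1=F, B2=E, B3=T, B6=T, B6=F, B7=T, B8=T, B8=F, B9=T
input #8, h=7: outcomes B1=F, B2=S, B3=T, B6=T, B6=F, B7=T, B8=T, B8=F, B9=T
union over the pool: B1=F, B2=S, B2=E, B3=T, B3=F, B4=T, B5=E, B6=T, B6=F, B7=T, B8=T, B8=F, B9=T
uncovered (5 of 18): B1=T, B4=F, B5=S, B7=F, B9=F

Answer: 5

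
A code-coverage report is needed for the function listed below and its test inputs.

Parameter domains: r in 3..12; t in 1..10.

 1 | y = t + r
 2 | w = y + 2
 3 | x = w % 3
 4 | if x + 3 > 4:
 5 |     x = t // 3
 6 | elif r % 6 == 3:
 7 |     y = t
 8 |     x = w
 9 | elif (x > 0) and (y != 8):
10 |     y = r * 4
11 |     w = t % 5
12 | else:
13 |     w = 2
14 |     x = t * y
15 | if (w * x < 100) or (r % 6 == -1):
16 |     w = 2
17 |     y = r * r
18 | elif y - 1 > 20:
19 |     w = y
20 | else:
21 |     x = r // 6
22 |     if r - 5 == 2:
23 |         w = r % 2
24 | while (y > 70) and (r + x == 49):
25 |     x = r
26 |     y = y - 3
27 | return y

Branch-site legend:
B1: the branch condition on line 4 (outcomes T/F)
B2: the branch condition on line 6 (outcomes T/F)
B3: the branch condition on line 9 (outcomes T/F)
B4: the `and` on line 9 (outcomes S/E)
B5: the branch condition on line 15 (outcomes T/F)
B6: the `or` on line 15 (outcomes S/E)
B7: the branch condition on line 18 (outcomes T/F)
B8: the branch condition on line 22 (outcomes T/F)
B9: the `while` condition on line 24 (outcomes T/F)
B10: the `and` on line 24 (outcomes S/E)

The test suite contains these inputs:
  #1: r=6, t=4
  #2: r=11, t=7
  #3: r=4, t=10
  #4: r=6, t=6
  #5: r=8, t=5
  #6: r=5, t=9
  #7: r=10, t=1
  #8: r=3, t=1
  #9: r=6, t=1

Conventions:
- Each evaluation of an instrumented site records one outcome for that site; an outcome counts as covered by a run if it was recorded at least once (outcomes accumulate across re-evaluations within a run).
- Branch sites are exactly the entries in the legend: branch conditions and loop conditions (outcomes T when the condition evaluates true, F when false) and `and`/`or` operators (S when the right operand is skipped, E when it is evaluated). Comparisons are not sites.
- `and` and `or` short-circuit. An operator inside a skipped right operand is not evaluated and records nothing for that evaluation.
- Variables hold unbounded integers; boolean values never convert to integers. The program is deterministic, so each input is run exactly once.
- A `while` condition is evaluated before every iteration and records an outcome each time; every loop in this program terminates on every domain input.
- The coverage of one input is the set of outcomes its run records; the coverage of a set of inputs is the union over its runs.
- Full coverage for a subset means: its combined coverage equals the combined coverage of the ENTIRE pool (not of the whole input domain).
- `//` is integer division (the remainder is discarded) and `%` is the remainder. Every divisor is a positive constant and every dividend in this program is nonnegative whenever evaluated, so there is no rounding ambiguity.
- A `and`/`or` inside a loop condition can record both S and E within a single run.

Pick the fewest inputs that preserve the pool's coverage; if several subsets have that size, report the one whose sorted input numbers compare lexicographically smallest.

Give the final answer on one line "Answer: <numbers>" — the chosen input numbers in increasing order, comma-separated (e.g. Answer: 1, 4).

#1 (r=6, t=4) -> B1->F, B2->F, B4->S, B3->F, B6->S, B5->T, B10->S, B9->F; covered: B1=F, B2=F, B3=F, B4=S, B5=T, B6=S, B9=F, B10=S
#2 (r=11, t=7) -> B1->T, B6->S, B5->T, B10->E, B9->F; covered: B1=T, B5=T, B6=S, B9=F, B10=E
#3 (r=4, t=10) -> B1->F, B2->F, B4->E, B3->T, B6->S, B5->T, B10->S, B9->F; covered: B1=F, B2=F, B3=T, B4=E, B5=T, B6=S, B9=F, B10=S
#4 (r=6, t=6) -> B1->T, B6->S, B5->T, B10->S, B9->F; covered: B1=T, B5=T, B6=S, B9=F, B10=S
#5 (r=8, t=5) -> B1->F, B2->F, B4->S, B3->F, B6->E, B5->F, B7->F, B8->F, B10->S, B9->F; covered: B1=F, B2=F, B3=F, B4=S, B5=F, B6=E, B7=F, B8=F, B9=F, B10=S
#6 (r=5, t=9) -> B1->F, B2->F, B4->E, B3->T, B6->S, B5->T, B10->S, B9->F; covered: B1=F, B2=F, B3=T, B4=E, B5=T, B6=S, B9=F, B10=S
#7 (r=10, t=1) -> B1->F, B2->F, B4->E, B3->T, B6->S, B5->T, B10->E, B9->F; covered: B1=F, B2=F, B3=T, B4=E, B5=T, B6=S, B9=F, B10=E
#8 (r=3, t=1) -> B1->F, B2->T, B6->S, B5->T, B10->S, B9->F; covered: B1=F, B2=T, B5=T, B6=S, B9=F, B10=S
#9 (r=6, t=1) -> B1->F, B2->F, B4->S, B3->F, B6->S, B5->T, B10->S, B9->F; covered: B1=F, B2=F, B3=F, B4=S, B5=T, B6=S, B9=F, B10=S
together the pool reaches 17 outcomes: B1=T, B1=F, B2=T, B2=F, B3=T, B3=F, B4=S, B4=E, B5=T, B5=F, B6=S, B6=E, B7=F, B8=F, B9=F, B10=S, B10=E
every size-1 subset falls short of the 17 outcomes (best: 10/17)
every size-2 subset falls short of the 17 outcomes (best: 15/17)
every size-3 subset falls short of the 17 outcomes (best: 16/17)
size 4: inputs {2, 3, 5, 8} cover all 17 outcomes, and no lexicographically smaller subset of this size does

Answer: 2, 3, 5, 8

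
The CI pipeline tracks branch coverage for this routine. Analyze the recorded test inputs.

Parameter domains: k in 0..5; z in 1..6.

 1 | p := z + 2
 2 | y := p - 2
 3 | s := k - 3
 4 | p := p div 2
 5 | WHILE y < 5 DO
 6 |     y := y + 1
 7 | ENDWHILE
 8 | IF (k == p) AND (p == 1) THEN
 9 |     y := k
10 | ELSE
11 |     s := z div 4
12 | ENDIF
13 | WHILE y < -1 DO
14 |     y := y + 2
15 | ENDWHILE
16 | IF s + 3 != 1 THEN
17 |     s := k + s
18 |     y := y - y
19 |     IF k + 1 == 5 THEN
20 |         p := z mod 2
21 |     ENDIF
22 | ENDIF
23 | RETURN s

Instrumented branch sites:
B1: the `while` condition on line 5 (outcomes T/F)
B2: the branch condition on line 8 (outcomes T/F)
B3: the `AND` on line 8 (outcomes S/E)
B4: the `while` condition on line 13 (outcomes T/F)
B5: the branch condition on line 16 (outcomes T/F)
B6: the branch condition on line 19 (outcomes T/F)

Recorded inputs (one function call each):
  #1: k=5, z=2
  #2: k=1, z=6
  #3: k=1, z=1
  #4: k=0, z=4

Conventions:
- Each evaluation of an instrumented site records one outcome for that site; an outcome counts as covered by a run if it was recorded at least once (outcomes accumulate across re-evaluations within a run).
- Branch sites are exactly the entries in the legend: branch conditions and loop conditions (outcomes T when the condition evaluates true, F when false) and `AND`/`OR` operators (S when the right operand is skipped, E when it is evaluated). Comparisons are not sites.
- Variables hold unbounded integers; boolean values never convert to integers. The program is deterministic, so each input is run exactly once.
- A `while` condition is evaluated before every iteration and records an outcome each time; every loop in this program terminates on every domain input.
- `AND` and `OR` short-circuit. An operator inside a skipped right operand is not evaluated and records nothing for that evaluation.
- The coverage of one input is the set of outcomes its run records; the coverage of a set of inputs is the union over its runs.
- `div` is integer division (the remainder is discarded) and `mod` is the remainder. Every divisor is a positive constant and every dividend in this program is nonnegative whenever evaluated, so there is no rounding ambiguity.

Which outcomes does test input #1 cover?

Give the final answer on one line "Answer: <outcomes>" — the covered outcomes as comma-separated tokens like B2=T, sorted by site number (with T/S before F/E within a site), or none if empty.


Running input #1 (k=5, z=2), event by event:
  B1->T, B1->T, B1->T, B1->F, B3->S, B2->F, B4->F, B5->T, B6->F
distinct outcomes covered: B1=T, B1=F, B2=F, B3=S, B4=F, B5=T, B6=F
Answer: B1=T, B1=F, B2=F, B3=S, B4=F, B5=T, B6=F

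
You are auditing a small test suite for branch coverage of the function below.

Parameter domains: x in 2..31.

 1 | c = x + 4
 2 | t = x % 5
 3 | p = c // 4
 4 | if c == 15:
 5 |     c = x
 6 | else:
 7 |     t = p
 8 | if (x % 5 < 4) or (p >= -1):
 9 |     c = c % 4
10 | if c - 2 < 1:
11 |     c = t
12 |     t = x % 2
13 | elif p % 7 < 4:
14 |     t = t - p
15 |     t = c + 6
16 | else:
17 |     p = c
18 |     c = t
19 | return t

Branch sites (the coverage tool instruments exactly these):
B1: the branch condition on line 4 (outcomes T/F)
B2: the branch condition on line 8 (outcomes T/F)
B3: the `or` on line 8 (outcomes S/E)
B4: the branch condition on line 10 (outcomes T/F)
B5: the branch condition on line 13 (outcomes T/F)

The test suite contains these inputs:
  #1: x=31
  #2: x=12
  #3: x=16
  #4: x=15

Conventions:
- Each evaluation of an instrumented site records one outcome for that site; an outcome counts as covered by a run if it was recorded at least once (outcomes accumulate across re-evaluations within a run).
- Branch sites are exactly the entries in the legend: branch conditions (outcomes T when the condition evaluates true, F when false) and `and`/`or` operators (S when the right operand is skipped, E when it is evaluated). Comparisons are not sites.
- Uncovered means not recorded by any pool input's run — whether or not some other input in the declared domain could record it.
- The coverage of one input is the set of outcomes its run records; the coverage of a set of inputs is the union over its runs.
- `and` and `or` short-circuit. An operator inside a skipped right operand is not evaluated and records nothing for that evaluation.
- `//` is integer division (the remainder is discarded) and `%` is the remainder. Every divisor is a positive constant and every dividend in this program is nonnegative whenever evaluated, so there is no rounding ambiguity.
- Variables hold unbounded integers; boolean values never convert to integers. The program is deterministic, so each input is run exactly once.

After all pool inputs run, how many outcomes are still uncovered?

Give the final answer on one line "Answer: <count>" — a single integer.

#1 (x=31) -> B1->F, B3->S, B2->T, B4->F, B5->T; covered: B1=F, B2=T, B3=S, B4=F, B5=T
#2 (x=12) -> B1->F, B3->S, B2->T, B4->T; covered: B1=F, B2=T, B3=S, B4=T
#3 (x=16) -> B1->F, B3->S, B2->T, B4->T; covered: B1=F, B2=T, B3=S, B4=T
#4 (x=15) -> B1->F, B3->S, B2->T, B4->F, B5->F; covered: B1=F, B2=T, B3=S, B4=F, B5=F
union over the pool: B1=F, B2=T, B3=S, B4=T, B4=F, B5=T, B5=F
uncovered (3 of 10): B1=T, B2=F, B3=E

Answer: 3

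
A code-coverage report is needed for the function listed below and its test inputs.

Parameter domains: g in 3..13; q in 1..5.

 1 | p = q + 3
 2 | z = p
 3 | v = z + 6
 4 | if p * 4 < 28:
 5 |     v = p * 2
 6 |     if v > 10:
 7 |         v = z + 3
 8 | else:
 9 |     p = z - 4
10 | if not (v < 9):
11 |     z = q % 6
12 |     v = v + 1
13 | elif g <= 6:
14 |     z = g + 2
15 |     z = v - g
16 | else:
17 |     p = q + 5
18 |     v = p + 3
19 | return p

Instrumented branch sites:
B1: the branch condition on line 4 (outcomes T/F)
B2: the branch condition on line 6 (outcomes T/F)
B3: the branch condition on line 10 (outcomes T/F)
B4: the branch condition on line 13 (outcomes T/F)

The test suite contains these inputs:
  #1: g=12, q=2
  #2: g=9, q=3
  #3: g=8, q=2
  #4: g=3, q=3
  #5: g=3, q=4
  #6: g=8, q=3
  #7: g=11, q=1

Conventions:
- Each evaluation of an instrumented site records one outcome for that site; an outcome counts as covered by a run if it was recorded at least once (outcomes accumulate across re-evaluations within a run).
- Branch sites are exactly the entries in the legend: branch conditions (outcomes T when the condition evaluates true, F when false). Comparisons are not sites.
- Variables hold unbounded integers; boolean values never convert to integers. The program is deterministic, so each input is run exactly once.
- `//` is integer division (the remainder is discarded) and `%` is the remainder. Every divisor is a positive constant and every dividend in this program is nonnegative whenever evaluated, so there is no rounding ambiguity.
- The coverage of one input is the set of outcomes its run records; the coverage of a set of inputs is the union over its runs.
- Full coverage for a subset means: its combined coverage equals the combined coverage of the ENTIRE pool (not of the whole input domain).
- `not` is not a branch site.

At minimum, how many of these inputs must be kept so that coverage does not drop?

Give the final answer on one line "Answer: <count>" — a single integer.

test 1 (g=12, q=2) fires B1->T, B2->F, B3->T; hits B1=T, B2=F, B3=T
test 2 (g=9, q=3) fires B1->T, B2->T, B3->T; hits B1=T, B2=T, B3=T
test 3 (g=8, q=2) fires B1->T, B2->F, B3->T; hits B1=T, B2=F, B3=T
test 4 (g=3, q=3) fires B1->T, B2->T, B3->T; hits B1=T, B2=T, B3=T
test 5 (g=3, q=4) fires B1->F, B3->T; hits B1=F, B3=T
test 6 (g=8, q=3) fires B1->T, B2->T, B3->T; hits B1=T, B2=T, B3=T
test 7 (g=11, q=1) fires B1->T, B2->F, B3->F, B4->F; hits B1=T, B2=F, B3=F, B4=F
the full pool covers 7 outcomes: B1=T, B1=F, B2=T, B2=F, B3=T, B3=F, B4=F
no size-1 subset reaches all 7 outcomes (best union: 4/7)
no size-2 subset reaches all 7 outcomes (best union: 6/7)
size 3: inputs {2, 5, 7} cover all 7 outcomes, and no lexicographically smaller subset of this size does

Answer: 3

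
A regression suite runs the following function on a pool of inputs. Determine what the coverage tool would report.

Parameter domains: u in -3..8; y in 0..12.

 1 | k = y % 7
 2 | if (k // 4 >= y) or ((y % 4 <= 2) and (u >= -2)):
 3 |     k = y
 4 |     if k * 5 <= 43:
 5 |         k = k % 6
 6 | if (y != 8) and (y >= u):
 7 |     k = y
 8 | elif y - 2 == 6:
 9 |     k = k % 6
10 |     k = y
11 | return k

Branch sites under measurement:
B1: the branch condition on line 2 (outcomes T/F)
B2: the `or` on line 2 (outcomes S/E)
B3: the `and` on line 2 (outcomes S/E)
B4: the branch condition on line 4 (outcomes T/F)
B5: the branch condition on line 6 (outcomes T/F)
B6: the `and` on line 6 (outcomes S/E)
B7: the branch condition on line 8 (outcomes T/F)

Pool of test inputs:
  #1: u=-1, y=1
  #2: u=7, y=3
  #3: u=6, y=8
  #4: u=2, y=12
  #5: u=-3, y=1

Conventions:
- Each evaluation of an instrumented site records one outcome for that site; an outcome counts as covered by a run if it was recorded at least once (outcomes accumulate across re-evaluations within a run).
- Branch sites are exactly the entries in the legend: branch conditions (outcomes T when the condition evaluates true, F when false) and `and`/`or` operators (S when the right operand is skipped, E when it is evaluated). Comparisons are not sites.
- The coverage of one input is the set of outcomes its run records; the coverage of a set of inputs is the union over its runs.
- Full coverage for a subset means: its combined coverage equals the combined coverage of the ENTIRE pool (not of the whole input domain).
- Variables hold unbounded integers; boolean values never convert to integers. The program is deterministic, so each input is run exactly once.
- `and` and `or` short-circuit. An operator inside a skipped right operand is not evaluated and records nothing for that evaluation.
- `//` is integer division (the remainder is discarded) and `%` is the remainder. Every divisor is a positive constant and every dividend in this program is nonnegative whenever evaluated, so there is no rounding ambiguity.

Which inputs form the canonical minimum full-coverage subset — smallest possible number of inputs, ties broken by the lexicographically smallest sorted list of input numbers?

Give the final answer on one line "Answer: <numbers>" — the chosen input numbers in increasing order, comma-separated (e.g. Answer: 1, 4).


run #1 (u=-1, y=1) records B1=T, B2=E, B3=E, B4=T, B5=T, B6=E
run #2 (u=7, y=3) records B1=F, B2=E, B3=S, B5=F, B6=E, B7=F
run #3 (u=6, y=8) records B1=T, B2=E, B3=E, B4=T, B5=F, B6=S, B7=T
run #4 (u=2, y=12) records B1=T, B2=E, B3=E, B4=F, B5=T, B6=E
run #5 (u=-3, y=1) records B1=F, B2=E, B3=E, B5=T, B6=E
pool-wide coverage (13 outcomes): B1=T, B1=F, B2=E, B3=S, B3=E, B4=T, B4=F, B5=T, B5=F, B6=S, B6=E, B7=T, B7=F
every size-1 subset falls short of the 13 outcomes (best: 7/13)
every size-2 subset falls short of the 13 outcomes (best: 11/13)
at size 3, {2, 3, 4} reaches all 13 outcomes; every lexicographically earlier size-3 subset fails
Answer: 2, 3, 4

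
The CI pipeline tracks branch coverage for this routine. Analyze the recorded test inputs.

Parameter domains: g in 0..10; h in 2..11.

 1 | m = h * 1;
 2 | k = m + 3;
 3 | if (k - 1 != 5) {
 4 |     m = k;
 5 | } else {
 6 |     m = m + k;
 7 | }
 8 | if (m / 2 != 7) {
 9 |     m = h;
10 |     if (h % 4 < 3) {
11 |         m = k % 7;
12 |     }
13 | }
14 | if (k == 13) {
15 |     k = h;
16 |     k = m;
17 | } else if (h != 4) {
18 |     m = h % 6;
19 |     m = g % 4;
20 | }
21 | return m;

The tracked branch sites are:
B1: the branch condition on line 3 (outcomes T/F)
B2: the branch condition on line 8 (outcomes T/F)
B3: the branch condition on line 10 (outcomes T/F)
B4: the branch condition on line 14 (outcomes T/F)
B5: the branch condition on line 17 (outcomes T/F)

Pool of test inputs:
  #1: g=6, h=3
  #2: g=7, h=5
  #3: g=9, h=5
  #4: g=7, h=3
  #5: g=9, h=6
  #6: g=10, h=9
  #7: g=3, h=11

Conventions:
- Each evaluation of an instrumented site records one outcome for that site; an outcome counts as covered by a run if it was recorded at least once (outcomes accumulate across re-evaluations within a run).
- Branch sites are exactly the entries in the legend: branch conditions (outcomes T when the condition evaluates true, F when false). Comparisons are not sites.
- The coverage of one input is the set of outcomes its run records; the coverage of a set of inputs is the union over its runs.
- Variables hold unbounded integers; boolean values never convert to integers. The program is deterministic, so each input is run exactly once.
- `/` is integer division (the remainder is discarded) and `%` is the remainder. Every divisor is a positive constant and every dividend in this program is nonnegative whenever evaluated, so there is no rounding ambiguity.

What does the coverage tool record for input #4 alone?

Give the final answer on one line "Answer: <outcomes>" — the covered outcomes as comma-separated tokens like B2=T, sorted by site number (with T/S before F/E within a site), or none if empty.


Running input #4 (g=7, h=3), event by event:
  B1->F, B2->T, B3->F, B4->F, B5->T
collecting distinct outcomes: B1=F, B2=T, B3=F, B4=F, B5=T
Answer: B1=F, B2=T, B3=F, B4=F, B5=T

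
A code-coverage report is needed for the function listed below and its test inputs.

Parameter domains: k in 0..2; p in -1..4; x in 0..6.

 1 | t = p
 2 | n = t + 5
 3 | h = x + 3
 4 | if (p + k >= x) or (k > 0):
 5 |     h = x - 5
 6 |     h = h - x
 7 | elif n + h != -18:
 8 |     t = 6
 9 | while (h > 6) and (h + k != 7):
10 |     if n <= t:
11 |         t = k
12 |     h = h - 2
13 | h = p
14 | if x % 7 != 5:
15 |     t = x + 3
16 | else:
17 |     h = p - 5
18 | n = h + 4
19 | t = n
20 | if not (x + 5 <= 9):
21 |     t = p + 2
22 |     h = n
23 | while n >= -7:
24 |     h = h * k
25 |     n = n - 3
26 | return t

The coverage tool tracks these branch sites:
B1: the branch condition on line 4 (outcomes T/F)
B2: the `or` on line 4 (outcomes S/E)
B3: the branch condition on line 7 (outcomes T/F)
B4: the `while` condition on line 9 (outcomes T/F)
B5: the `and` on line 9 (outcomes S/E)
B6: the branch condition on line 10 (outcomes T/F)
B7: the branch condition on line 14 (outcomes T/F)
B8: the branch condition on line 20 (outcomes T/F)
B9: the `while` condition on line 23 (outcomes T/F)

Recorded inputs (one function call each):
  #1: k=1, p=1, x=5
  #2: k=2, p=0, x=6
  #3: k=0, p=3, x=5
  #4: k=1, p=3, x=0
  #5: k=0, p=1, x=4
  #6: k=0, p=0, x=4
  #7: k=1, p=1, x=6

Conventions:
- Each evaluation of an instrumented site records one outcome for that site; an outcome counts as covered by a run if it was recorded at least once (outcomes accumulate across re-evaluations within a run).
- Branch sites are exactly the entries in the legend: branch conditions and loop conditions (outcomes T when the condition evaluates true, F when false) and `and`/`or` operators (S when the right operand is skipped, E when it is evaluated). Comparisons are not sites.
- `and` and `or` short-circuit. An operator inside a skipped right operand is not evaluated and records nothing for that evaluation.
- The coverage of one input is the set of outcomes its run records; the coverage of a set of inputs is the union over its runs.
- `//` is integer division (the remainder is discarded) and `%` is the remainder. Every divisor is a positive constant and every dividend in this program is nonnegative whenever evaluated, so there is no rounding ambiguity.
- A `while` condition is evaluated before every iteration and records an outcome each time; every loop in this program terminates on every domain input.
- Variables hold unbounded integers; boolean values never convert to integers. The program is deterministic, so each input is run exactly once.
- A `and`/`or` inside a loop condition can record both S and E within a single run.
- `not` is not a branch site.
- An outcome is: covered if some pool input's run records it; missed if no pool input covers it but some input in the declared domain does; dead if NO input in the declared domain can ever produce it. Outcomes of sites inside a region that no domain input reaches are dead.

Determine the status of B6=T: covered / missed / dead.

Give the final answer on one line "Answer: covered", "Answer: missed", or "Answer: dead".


no pool input records B6=T
but domain input (k=0, p=-1, x=5) does record it -> reachable, so missed
Answer: missed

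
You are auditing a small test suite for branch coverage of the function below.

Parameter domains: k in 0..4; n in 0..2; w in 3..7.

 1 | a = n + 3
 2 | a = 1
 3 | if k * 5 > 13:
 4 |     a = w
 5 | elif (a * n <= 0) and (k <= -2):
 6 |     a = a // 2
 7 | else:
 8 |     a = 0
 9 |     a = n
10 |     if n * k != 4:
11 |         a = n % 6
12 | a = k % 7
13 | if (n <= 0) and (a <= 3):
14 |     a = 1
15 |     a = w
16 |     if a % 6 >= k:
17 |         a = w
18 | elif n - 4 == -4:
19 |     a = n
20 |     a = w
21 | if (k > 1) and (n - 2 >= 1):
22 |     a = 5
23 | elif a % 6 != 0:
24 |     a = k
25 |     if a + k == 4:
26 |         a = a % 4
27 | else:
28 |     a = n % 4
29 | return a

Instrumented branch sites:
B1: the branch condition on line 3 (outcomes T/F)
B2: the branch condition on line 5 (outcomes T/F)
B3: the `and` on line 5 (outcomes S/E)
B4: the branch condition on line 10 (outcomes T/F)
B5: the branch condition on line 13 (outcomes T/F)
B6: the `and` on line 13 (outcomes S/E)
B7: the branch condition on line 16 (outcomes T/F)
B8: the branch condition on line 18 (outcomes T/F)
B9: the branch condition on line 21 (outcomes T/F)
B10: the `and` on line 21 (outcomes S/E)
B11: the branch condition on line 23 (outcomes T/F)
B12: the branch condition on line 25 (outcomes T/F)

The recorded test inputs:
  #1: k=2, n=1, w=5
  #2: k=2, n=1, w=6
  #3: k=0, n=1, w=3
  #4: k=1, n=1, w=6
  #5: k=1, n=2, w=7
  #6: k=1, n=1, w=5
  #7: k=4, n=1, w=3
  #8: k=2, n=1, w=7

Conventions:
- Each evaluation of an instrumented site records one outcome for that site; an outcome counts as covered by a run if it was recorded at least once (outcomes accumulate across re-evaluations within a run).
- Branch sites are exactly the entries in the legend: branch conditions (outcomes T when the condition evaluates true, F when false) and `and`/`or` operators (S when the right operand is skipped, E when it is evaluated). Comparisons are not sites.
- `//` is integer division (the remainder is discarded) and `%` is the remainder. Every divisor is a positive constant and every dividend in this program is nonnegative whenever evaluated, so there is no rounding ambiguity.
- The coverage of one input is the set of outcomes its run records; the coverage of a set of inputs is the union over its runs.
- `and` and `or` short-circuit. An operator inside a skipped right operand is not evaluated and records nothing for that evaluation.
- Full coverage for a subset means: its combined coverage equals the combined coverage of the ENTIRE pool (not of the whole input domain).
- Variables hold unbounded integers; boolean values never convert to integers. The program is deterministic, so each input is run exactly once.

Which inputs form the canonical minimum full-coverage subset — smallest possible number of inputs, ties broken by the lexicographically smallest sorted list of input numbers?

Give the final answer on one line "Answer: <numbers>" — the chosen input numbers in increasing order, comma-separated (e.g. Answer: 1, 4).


input #1, k=2, n=1, w=5: events B1->F, B3->S, B2->F, B4->T, B6->S, B5->F, B8->F, B10->E, B9->F, B11->T, B12->T; outcomes B1=F, B2=F, B3=S, B4=T, B5=F, B6=S, B8=F, B9=F, B10=E, B11=T, B12=T
input #2, k=2, n=1, w=6: events B1->F, B3->S, B2->F, B4->T, B6->S, B5->F, B8->F, B10->E, B9->F, B11->T, B12->T; outcomes B1=F, B2=F, B3=S, B4=T, B5=F, B6=S, B8=F, B9=F, B10=E, B11=T, B12=T
input #3, k=0, n=1, w=3: events B1->F, B3->S, B2->F, B4->T, B6->S, B5->F, B8->F, B10->S, B9->F, B11->F; outcomes B1=F, B2=F, B3=S, B4=T, B5=F, B6=S, B8=F, B9=F, B10=S, B11=F
input #4, k=1, n=1, w=6: events B1->F, B3->S, B2->F, B4->T, B6->S, B5->F, B8->F, B10->S, B9->F, B11->T, B12->F; outcomes B1=F, B2=F, B3=S, B4=T, B5=F, B6=S, B8=F, B9=F, B10=S, B11=T, B12=F
input #5, k=1, n=2, w=7: events B1->F, B3->S, B2->F, B4->T, B6->S, B5->F, B8->F, B10->S, B9->F, B11->T, B12->F; outcomes B1=F, B2=F, B3=S, B4=T, B5=F, B6=S, B8=F, B9=F, B10=S, B11=T, B12=F
input #6, k=1, n=1, w=5: events B1->F, B3->S, B2->F, B4->T, B6->S, B5->F, B8->F, B10->S, B9->F, B11->T, B12->F; outcomes B1=F, B2=F, B3=S, B4=T, B5=F, B6=S, B8=F, B9=F, B10=S, B11=T, B12=F
input #7, k=4, n=1, w=3: events B1->T, B6->S, B5->F, B8->F, B10->E, B9->F, B11->T, B12->F; outcomes B1=T, B5=F, B6=S, B8=F, B9=F, B10=E, B11=T, B12=F
input #8, k=2, n=1, w=7: events B1->F, B3->S, B2->F, B4->T, B6->S, B5->F, B8->F, B10->E, B9->F, B11->T, B12->T; outcomes B1=F, B2=F, B3=S, B4=T, B5=F, B6=S, B8=F, B9=F, B10=E, B11=T, B12=T
pool-wide coverage (15 outcomes): B1=T, B1=F, B2=F, B3=S, B4=T, B5=F, B6=S, B8=F, B9=F, B10=S, B10=E, B11=T, B11=F, B12=T, B12=F
checked all size-1 subsets: none covers 15 outcomes (max 11/15)
checked all size-2 subsets: none covers 15 outcomes (max 14/15)
inputs {1, 3, 7} (size 3) cover everything; no size-3 subset with a lexicographically smaller index list covers all 15
Answer: 1, 3, 7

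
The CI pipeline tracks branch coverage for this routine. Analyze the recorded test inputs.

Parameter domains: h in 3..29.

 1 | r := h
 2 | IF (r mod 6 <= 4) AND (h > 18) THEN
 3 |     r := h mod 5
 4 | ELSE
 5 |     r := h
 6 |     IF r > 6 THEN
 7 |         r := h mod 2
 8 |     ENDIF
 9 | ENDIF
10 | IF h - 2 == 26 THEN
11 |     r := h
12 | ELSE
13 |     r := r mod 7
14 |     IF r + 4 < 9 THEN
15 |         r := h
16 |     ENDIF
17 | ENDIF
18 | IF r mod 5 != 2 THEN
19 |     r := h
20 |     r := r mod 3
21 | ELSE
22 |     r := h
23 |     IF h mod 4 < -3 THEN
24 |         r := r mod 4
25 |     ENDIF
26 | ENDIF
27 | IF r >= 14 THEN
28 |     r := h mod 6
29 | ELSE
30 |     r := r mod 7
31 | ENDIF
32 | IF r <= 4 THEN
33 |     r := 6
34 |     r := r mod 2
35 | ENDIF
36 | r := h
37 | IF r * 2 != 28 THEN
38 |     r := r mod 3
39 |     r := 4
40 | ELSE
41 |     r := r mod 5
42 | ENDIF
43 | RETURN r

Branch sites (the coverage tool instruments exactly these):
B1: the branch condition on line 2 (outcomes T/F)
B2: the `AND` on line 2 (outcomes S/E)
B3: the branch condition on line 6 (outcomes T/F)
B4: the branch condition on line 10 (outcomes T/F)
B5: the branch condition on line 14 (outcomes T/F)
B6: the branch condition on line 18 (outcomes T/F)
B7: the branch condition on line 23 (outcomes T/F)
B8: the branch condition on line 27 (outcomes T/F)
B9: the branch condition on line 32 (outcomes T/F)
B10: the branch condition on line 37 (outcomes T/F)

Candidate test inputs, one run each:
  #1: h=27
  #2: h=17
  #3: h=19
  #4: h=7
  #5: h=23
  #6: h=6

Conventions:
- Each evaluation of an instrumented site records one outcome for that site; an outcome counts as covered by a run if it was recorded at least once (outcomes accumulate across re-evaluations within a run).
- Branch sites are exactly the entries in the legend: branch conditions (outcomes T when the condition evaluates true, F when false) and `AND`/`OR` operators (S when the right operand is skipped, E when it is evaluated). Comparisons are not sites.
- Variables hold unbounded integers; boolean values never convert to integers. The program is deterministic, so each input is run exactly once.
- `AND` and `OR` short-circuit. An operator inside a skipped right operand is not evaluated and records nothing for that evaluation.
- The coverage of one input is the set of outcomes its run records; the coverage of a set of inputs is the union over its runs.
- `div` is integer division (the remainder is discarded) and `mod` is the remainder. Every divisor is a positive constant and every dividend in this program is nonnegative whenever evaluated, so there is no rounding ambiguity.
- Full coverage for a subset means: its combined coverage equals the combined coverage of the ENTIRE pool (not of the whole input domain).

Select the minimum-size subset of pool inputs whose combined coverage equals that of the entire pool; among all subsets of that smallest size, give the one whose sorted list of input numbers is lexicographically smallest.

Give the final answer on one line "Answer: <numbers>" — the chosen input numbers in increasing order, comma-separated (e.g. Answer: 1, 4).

run #1 (h=27) runs B2->E, B1->T, B4->F, B5->T, B6->F, B7->F, B8->T, B9->T, B10->T; records B1=T, B2=E, B4=F, B5=T, B6=F, B7=F, B8=T, B9=T, B10=T
run #2 (h=17) runs B2->S, B1->F, B3->T, B4->F, B5->T, B6->F, B7->F, B8->T, B9->F, B10->T; records B1=F, B2=S, B3=T, B4=F, B5=T, B6=F, B7=F, B8=T, B9=F, B10=T
run #3 (h=19) runs B2->E, B1->T, B4->F, B5->T, B6->T, B8->F, B9->T, B10->T; records B1=T, B2=E, B4=F, B5=T, B6=T, B8=F, B9=T, B10=T
run #4 (h=7) runs B2->E, B1->F, B3->T, B4->F, B5->T, B6->F, B7->F, B8->F, B9->T, B10->T; records B1=F, B2=E, B3=T, B4=F, B5=T, B6=F, B7=F, B8=F, B9=T, B10=T
run #5 (h=23) runs B2->S, B1->F, B3->T, B4->F, B5->T, B6->T, B8->F, B9->T, B10->T; records B1=F, B2=S, B3=T, B4=F, B5=T, B6=T, B8=F, B9=T, B10=T
run #6 (h=6) runs B2->E, B1->F, B3->F, B4->F, B5->F, B6->T, B8->F, B9->T, B10->T; records B1=F, B2=E, B3=F, B4=F, B5=F, B6=T, B8=F, B9=T, B10=T
pool-wide coverage (17 outcomes): B1=T, B1=F, B2=S, B2=E, B3=T, B3=F, B4=F, B5=T, B5=F, B6=T, B6=F, B7=F, B8=T, B8=F, B9=T, B9=F, B10=T
checked all size-1 subsets: none covers 17 outcomes (max 10/17)
checked all size-2 subsets: none covers 17 outcomes (max 16/17)
at size 3, {1, 2, 6} reaches all 17 outcomes; every lexicographically earlier size-3 subset fails

Answer: 1, 2, 6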